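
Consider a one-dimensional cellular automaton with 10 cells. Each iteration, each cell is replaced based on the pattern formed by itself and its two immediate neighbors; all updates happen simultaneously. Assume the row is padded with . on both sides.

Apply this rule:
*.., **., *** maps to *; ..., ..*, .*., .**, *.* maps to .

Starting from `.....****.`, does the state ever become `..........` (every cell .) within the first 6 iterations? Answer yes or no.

yes

......****
.......***
........**
.........*
..........
all cells are . at iteration 5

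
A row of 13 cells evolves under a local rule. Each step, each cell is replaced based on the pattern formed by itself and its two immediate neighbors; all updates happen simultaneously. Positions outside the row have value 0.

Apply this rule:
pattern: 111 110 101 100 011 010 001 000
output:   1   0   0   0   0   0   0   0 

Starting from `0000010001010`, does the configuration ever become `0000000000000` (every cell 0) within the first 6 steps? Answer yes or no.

yes

step 1: 0000000000000
all cells are 0 at step 1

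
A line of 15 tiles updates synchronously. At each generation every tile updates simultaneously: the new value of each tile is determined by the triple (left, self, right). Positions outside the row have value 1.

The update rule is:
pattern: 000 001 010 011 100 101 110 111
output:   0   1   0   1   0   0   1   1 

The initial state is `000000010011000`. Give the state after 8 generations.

001111111111011

generation 1: 000000100111001
generation 2: 000001001111011
generation 3: 000010011111011
generation 4: 000100111111011
generation 5: 001001111111011
generation 6: 010011111111011
generation 7: 000111111111011
generation 8: 001111111111011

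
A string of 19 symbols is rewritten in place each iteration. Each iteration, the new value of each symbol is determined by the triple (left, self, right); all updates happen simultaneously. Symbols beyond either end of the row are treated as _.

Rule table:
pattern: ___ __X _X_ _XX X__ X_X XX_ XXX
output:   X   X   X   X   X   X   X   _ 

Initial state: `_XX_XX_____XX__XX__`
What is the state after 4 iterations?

iteration 1: XXXXXXXXXXXXXXXXXXX
iteration 2: X_________________X
iteration 3: XXXXXXXXXXXXXXXXXXX  (repeats iteration 1; period 2)
iteration 4: X_________________X

X_________________X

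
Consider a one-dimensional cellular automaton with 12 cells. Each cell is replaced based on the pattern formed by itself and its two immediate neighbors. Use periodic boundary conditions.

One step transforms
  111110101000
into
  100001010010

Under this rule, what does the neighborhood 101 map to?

1

At position 5 the neighborhood is 101; the next row has 1 there.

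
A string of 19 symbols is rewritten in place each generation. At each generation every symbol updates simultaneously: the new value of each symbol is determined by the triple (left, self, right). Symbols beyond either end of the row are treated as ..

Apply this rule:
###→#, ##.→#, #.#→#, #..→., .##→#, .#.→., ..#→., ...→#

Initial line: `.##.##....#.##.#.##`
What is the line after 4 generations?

.########..########

generation 1: .#####.##..####.###
generation 2: .########..########
generation 3: .########..########  (fixed point — unchanged through generation 4)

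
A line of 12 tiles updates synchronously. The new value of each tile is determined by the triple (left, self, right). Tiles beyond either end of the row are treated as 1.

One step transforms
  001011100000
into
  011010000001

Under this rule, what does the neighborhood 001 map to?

At position 1 the neighborhood is 001; the next row has 1 there.

1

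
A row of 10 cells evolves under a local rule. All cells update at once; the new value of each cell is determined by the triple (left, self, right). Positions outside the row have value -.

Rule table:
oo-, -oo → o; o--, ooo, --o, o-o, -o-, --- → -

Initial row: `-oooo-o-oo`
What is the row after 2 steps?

-o--o---oo
--------oo

--------oo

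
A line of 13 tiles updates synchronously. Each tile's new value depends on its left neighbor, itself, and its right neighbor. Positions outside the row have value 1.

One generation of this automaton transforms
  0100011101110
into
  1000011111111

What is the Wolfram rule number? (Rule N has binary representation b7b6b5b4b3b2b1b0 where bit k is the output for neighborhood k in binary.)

232

position 6: 111 → 1  (bit 7 = 1)
position 7: 110 → 1  (bit 6 = 1)
position 0: 101 → 1  (bit 5 = 1)
position 2: 100 → 0  (bit 4 = 0)
position 5: 011 → 1  (bit 3 = 1)
position 1: 010 → 0  (bit 2 = 0)
position 4: 001 → 0  (bit 1 = 0)
position 3: 000 → 0  (bit 0 = 0)
bits b7..b0 = 11101000 = 232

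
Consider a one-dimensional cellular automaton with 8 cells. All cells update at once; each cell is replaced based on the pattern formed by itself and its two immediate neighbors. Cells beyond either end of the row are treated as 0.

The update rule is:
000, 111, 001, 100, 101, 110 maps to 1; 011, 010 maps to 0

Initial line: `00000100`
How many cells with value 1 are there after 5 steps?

6

11111011
01111101
10111110
01011111
10101111
count of 1: 6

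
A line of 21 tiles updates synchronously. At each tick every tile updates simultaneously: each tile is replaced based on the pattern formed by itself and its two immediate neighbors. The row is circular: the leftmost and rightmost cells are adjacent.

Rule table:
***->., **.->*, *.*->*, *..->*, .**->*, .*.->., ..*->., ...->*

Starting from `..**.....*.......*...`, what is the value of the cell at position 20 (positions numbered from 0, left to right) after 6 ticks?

*

tick 1: *.******..******..***
tick 2: ***....**.*....**.*..
tick 3: *.****.***.***.***.*.
tick 4: .**..***.***.***.**.*
tick 5: ****.*.***.***.*****.
tick 6: *..**.**.***.***...**
position 20 holds *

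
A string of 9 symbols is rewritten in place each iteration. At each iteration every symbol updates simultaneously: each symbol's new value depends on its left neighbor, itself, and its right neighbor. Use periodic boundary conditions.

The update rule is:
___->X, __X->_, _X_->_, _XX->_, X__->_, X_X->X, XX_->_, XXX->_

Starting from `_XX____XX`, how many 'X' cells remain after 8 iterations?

iteration 1: X___XX___
iteration 2: __X____X_
iteration 3: X___XX___  (repeats iteration 1; period 2)
iteration 8: __X____X_
count of X: 2

2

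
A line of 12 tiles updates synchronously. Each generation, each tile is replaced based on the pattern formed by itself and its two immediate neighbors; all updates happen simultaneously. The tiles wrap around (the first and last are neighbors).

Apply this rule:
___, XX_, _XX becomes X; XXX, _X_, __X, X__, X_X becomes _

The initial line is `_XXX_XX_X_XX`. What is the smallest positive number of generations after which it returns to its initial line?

generation 1: _X_X_XX___XX
generation 2: _____XX_X_XX
generation 3: _XXX_XX___XX
generation 4: _X_X_XX_X_XX
generation 5: _____XX___XX
generation 6: _XXX_XX_X_XX

6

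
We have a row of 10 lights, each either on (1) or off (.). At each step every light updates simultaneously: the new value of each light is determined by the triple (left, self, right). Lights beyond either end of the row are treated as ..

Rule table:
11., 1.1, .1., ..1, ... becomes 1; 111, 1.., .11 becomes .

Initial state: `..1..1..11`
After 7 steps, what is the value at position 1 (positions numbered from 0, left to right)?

111.11.1.1
..11.11111
11.11....1
.11.1.1111
1.1111...1
11...1.111
.1.1111..1
position 1 holds 1

1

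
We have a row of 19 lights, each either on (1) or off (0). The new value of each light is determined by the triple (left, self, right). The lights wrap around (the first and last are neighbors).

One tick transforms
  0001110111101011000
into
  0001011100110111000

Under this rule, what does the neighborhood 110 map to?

1

At position 5 the neighborhood is 110; the next row has 1 there.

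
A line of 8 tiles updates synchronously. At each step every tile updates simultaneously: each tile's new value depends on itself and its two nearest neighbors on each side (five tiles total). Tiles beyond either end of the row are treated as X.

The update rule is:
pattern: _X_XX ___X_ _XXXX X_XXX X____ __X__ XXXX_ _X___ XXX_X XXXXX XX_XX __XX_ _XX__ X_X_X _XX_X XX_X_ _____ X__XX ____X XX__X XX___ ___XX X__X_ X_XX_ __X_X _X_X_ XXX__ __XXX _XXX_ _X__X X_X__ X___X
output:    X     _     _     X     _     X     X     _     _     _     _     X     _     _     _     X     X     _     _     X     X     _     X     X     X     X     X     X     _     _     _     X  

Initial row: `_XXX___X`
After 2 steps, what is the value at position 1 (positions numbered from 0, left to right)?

_X_XXX_X
X_XX___X
position 1 holds _

_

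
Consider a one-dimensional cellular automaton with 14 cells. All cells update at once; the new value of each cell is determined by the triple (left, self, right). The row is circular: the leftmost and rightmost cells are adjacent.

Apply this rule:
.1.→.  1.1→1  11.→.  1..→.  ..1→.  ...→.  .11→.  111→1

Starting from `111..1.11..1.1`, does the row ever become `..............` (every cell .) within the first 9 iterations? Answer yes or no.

11....1.....1.
.............1
..............
all cells are . at iteration 3

yes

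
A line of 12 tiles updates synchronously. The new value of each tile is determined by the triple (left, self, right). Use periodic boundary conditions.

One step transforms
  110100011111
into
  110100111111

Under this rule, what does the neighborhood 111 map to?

1

At position 0 the neighborhood is 111; the next row has 1 there.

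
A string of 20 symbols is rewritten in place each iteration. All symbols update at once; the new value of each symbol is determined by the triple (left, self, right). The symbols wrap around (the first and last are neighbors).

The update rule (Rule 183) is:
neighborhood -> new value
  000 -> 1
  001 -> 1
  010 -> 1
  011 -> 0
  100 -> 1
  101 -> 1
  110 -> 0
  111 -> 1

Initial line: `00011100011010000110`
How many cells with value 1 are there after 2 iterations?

14

iteration 1: 11101011100111111001
iteration 2: 11011101011011110110
count of 1: 14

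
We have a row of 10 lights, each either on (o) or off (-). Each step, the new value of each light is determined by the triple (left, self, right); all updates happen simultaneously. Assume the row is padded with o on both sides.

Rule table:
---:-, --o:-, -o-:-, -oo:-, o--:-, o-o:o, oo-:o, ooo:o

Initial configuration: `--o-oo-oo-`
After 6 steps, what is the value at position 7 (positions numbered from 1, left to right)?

step 1: ---o-oo-oo
step 2: ----o-oo-o
step 3: -----o-oo-
step 4: ------o-oo
step 5: -------o-o
step 6: --------o-
position 7 holds -

-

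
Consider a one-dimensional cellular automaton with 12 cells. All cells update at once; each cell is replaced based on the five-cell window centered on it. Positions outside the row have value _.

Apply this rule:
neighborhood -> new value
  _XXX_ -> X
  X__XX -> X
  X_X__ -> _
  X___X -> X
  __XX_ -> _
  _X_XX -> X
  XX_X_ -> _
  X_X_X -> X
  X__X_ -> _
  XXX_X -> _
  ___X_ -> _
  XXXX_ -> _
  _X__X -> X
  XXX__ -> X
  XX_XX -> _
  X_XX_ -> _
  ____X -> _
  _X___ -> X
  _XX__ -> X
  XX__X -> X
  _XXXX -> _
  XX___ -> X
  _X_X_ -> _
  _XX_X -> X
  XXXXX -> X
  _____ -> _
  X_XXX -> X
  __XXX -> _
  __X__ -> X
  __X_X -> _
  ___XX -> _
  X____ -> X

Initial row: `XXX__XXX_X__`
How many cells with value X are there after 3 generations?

3

generation 1: _XXXX_X___XX
generation 2: _______XX__X
generation 3: ________XX_X
count of X: 3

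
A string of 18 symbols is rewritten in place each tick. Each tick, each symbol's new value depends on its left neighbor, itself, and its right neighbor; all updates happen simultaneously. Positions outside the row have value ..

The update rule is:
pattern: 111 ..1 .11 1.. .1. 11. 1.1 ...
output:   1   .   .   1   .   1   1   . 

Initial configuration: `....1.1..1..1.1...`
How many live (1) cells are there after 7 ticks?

3

.....1.1..1..1.1..
......1.1..1..1.1.
.......1.1..1..1.1
........1.1..1..1.
.........1.1..1..1
..........1.1..1..
...........1.1..1.
count of 1: 3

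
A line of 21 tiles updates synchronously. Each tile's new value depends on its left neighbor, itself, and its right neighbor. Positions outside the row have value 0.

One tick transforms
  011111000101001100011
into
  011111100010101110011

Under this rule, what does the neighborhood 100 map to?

At position 6 the neighborhood is 100; the next row has 1 there.

1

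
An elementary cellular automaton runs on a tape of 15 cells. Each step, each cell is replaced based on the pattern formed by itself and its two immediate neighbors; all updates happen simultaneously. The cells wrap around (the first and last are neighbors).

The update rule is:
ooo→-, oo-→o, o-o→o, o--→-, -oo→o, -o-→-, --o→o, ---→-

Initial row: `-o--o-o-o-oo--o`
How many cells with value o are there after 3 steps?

10

o--o-o-o-ooo-o-
--o-o-o-oo-oo-o
-o-o-o-ooooooo-
count of o: 10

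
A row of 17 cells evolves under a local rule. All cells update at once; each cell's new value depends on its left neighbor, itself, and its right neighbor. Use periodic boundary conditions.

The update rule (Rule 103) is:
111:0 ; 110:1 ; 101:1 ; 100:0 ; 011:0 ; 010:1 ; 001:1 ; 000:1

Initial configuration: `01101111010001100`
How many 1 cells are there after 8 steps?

10

step 1: 10110001110110101
step 2: 11010110011011110
step 3: 01111010101100011
step 4: 10001111110101101
step 5: 10110000011110110
step 6: 11010111100011011
step 7: 01111000101101100
step 8: 10001011110110101
count of 1: 10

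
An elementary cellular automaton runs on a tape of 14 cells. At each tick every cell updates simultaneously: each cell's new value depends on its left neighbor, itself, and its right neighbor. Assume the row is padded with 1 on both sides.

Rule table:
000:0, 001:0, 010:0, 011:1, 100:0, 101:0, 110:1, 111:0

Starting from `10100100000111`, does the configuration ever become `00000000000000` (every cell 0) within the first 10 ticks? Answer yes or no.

no

10000000000100
10000000000000
10000000000000  (fixed point — unchanged through tick 10)
tick 10 is 10000000000000, still not uniform 0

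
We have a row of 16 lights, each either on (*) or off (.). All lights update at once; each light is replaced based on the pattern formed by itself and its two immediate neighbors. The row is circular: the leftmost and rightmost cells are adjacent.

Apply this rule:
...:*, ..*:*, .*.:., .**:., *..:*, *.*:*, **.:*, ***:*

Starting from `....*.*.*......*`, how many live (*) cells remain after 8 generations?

generation 1: ****.*.*.******.
generation 2: .****.*.*.******
generation 3: *.****.*.*.*****
generation 4: **.****.*.*.****
generation 5: ***.****.*.*.***
generation 6: ****.****.*.*.**
generation 7: *****.****.*.*.*
generation 8: ******.****.*.*.
count of *: 12

12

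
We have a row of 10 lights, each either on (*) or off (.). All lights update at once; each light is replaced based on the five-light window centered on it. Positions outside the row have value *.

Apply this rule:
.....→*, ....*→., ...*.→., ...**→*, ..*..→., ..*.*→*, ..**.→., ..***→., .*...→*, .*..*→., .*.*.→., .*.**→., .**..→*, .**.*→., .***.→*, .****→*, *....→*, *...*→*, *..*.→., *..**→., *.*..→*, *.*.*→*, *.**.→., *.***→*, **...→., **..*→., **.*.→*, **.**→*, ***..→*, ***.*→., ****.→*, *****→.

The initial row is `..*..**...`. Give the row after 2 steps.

.***..*.**

step 1: ......*.**
step 2: .***..*.**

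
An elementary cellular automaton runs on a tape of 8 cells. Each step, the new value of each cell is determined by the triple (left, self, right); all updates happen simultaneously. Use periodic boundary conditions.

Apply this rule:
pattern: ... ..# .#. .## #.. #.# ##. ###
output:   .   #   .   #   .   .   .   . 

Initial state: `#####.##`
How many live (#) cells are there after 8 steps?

1

......#.
.....#..
....#...
...#....
..#.....
.#......
#.......
.......#
count of #: 1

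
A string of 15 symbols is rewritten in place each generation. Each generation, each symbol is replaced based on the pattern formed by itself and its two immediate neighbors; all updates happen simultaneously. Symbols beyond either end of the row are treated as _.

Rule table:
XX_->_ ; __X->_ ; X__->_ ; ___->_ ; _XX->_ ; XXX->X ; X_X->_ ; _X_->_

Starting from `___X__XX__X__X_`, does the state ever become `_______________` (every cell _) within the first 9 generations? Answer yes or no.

yes

_______________
all cells are _ at generation 1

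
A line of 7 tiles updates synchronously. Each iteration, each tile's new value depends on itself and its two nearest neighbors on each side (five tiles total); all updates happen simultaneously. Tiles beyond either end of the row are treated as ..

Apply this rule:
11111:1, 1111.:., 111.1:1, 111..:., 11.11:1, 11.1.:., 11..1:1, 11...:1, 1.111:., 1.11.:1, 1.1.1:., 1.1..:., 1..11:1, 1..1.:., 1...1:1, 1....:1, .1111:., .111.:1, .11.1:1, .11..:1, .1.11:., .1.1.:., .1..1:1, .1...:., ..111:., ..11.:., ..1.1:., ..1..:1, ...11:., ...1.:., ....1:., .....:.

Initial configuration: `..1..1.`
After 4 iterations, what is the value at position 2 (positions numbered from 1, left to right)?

iteration 1: ..11.1.
iteration 2: ...1...
iteration 3: ...1.1.
iteration 4: .......
position 2 holds .

.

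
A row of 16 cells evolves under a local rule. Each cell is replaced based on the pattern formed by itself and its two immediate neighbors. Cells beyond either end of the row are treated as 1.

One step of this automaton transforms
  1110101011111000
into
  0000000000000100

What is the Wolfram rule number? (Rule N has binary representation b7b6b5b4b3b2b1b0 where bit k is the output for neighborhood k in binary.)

16

position 0: 111 → 0  (bit 7 = 0)
position 2: 110 → 0  (bit 6 = 0)
position 3: 101 → 0  (bit 5 = 0)
position 13: 100 → 1  (bit 4 = 1)
position 8: 011 → 0  (bit 3 = 0)
position 4: 010 → 0  (bit 2 = 0)
position 15: 001 → 0  (bit 1 = 0)
position 14: 000 → 0  (bit 0 = 0)
bits b7..b0 = 00010000 = 16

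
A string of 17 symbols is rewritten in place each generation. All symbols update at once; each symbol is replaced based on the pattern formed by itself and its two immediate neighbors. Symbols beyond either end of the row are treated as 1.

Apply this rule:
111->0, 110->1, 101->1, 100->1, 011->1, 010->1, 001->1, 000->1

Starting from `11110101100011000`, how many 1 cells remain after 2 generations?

00011111111111111
11110000000000000
count of 1: 4

4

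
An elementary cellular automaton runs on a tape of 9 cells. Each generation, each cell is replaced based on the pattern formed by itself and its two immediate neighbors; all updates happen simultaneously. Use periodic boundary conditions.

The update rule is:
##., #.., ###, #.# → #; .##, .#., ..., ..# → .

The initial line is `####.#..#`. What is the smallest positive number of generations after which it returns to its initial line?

9

#####.#..
.#####.#.
..#####.#
#..#####.
.#..#####
#.#..####
##.#..###
###.#..##
####.#..#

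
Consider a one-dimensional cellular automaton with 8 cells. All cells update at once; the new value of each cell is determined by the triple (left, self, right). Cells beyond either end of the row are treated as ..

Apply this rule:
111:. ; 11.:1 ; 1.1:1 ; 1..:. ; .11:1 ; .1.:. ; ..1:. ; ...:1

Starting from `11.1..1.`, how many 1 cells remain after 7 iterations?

4

iteration 1: 111.....
iteration 2: 1.1.1111
iteration 3: .1.11..1
iteration 4: ..111...
iteration 5: 1.1.1.11
iteration 6: .1.1.111
iteration 7: ..1.11.1
count of 1: 4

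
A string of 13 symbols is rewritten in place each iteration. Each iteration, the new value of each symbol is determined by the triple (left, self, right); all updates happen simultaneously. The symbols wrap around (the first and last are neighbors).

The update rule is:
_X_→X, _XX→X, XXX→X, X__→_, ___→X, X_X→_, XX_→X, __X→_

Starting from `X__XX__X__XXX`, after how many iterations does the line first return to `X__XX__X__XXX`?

X__XX__X__XXX

1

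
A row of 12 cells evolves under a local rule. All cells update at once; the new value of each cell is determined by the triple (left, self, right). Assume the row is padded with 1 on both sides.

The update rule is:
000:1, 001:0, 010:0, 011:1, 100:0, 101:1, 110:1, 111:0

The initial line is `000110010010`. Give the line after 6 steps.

000111011110

010110000001
101110111101
111011100111
001110100100
001011000000
000111011110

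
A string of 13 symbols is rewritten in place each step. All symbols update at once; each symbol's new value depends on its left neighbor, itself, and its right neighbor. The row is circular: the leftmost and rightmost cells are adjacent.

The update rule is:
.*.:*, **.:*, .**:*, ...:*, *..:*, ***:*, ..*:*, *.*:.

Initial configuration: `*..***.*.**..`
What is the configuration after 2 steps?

step 1: ******.*.****
step 2: ******.*.****

******.*.****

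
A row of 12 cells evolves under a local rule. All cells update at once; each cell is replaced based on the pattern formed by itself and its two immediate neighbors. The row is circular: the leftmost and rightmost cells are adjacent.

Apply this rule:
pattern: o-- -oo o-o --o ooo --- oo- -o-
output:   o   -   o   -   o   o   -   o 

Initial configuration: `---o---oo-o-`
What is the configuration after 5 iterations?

-o-o-ooo--o-

oo-ooo---ooo
o-o-o-oo--oo
-ooooo--o--o
o-ooo-o-oo-o
-o-o-ooo--o-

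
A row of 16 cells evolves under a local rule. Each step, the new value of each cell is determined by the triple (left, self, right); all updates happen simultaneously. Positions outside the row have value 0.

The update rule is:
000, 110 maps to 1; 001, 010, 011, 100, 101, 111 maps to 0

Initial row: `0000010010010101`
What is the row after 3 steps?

1100000000000001

step 1: 1111000000000000
step 2: 0001011111111111
step 3: 1100000000000001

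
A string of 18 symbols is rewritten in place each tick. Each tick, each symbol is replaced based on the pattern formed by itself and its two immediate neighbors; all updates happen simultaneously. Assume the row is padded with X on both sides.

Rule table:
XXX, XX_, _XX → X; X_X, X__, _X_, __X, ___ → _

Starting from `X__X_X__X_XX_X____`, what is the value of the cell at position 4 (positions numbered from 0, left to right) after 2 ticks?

X_________XX______
X_________XX______
position 4 holds _

_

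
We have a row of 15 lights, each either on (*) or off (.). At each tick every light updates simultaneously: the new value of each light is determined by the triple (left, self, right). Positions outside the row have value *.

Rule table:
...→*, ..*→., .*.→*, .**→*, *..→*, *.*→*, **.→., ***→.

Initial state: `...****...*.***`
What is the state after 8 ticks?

.****...****.*.

**.*...**.***..
..****.*.**..*.
*.*...****.*.**
.****.*...****.
**...****.*...*
..**.*...****.*
*.*.****.*...**
.****...****.*.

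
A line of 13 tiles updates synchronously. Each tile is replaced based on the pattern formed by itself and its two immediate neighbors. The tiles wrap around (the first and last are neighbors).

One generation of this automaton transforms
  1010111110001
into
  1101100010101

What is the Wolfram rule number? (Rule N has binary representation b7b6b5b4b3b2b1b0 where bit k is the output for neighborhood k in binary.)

position 5: 111 → 0  (bit 7 = 0)
position 0: 110 → 1  (bit 6 = 1)
position 1: 101 → 1  (bit 5 = 1)
position 9: 100 → 0  (bit 4 = 0)
position 4: 011 → 1  (bit 3 = 1)
position 2: 010 → 0  (bit 2 = 0)
position 11: 001 → 0  (bit 1 = 0)
position 10: 000 → 1  (bit 0 = 1)
bits b7..b0 = 01101001 = 105

105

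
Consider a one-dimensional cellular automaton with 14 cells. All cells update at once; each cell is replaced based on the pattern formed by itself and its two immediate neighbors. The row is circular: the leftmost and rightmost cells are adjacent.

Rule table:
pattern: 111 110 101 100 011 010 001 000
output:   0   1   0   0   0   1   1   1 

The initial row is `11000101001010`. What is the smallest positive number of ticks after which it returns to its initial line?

2

01011101011010
11000101001010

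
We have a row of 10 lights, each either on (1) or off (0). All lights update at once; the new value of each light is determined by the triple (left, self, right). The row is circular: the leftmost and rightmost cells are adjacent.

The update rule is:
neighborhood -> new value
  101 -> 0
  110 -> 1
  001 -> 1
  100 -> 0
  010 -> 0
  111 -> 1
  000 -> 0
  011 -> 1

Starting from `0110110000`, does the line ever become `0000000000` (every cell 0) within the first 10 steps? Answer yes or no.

step 1: 1110110000
step 2: 1110110001
step 3: 1110110011
step 4: 1110110111
step 5: 1110110111  (fixed point — unchanged through step 10)
step 10 is 1110110111, still not uniform 0

no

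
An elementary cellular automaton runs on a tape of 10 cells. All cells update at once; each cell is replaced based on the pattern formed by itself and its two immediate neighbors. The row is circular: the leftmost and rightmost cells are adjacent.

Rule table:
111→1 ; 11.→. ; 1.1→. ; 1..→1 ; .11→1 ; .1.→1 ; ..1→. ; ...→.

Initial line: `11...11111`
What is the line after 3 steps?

step 1: 1.1..11111
step 2: ..11.11111
step 3: 1.1..1111.

1.1..1111.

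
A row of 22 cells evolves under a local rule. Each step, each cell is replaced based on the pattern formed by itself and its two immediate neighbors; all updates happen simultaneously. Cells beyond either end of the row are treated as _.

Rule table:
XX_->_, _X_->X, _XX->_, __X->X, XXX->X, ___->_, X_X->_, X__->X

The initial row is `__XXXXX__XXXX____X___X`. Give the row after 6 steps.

__X__X__XXXX__XX__XX_X

_X_XXX_XX_XX_X__XXX_XX
XX__X________XXX_X____
__XXXX______X_X__XX___
_X_XX_X____XX_XXX__X__
XX____XX__X____X_XXXX_
__X__X__XXXX__XX__XX_X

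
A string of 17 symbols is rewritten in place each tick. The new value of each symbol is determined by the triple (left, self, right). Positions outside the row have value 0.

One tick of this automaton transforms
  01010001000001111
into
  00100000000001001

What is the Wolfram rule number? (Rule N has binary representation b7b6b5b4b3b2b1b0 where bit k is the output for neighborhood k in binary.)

104

position 14: 111 → 0  (bit 7 = 0)
position 16: 110 → 1  (bit 6 = 1)
position 2: 101 → 1  (bit 5 = 1)
position 4: 100 → 0  (bit 4 = 0)
position 13: 011 → 1  (bit 3 = 1)
position 1: 010 → 0  (bit 2 = 0)
position 0: 001 → 0  (bit 1 = 0)
position 5: 000 → 0  (bit 0 = 0)
bits b7..b0 = 01101000 = 104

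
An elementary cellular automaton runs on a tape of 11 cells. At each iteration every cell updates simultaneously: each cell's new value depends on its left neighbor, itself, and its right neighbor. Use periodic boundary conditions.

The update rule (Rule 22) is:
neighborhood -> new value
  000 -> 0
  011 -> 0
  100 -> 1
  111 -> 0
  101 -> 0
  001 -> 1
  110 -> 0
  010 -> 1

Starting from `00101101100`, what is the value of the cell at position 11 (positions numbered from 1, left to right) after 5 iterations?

1

01100000010
10010000111
01111001000
10000111100
11001000011
position 11 holds 1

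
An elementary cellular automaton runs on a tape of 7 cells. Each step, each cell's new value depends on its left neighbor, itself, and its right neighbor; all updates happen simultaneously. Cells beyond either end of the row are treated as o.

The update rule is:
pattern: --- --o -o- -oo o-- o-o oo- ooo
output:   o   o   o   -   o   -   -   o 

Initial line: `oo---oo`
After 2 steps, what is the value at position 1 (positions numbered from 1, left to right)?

-

o-ooo-o
---o---
position 1 holds -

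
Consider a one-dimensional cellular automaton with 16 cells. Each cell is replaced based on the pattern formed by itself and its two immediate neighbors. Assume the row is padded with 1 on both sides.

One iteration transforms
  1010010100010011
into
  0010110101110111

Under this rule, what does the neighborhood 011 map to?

At position 14 the neighborhood is 011; the next row has 1 there.

1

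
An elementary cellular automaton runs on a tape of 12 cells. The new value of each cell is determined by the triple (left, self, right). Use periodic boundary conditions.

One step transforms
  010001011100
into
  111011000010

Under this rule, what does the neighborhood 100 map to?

At position 2 the neighborhood is 100; the next row has 1 there.

1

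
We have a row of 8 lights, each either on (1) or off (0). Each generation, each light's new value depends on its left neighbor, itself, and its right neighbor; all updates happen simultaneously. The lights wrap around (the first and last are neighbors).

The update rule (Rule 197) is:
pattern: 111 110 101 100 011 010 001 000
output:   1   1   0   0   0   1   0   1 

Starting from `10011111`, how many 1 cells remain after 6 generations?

generation 1: 10001111
generation 2: 10100111
generation 3: 10100011
generation 4: 10101001
generation 5: 10101000
generation 6: 10101010
count of 1: 4

4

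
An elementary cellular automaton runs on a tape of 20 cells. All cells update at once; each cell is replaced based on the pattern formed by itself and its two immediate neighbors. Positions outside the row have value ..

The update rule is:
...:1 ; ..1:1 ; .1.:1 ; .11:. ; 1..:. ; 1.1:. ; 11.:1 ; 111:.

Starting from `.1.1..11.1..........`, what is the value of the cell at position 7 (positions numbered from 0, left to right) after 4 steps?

1

step 1: 11.1.1.1.1.111111111
step 2: .1.1.1.1.1.........1
step 3: 11.1.1.1.1.111111111  (repeats step 1; period 2)
step 4: .1.1.1.1.1.........1
position 7 holds 1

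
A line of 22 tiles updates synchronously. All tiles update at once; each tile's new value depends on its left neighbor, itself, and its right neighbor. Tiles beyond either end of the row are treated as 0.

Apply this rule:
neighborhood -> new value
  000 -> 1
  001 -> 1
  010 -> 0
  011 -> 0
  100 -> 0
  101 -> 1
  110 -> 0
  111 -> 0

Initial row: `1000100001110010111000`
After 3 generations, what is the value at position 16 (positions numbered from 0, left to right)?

1

0011001110000101000011
1100010000111010011100
0001100111000100100001
position 16 holds 1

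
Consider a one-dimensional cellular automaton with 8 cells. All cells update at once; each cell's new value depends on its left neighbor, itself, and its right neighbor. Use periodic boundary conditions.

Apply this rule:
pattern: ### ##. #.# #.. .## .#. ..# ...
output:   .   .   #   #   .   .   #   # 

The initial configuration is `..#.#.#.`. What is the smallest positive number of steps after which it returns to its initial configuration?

2

##.#.#.#
..#.#.#.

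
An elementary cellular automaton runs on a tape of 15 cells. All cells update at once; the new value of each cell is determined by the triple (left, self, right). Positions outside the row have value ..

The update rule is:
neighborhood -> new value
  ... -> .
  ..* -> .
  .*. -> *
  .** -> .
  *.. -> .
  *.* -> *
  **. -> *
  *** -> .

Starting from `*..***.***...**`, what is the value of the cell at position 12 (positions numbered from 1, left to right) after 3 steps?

.

*....**..*....*
*.....*..*....*
*.....*..*....*
position 12 holds .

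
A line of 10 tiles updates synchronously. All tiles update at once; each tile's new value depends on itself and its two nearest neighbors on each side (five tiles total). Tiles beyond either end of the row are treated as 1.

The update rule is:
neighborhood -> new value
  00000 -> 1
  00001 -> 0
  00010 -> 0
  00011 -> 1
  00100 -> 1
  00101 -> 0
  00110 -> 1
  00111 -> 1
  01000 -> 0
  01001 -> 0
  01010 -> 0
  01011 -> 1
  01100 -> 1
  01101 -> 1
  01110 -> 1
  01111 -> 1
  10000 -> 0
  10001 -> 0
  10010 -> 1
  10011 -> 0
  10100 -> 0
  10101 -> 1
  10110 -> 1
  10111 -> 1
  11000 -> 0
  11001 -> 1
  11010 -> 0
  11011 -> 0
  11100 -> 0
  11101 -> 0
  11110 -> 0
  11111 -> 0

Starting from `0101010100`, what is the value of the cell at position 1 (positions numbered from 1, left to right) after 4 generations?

generation 1: 0101010000
generation 2: 0101000001
generation 3: 0100001011
generation 4: 0000000111
position 1 holds 0

0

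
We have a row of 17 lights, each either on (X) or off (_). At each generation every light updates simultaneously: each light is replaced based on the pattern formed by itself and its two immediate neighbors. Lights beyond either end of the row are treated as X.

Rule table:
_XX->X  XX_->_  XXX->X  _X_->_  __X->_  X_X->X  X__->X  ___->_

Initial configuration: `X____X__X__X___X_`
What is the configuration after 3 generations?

_X_X____X__X__X_X

_X____X__X__X___X
X_X____X__X__X__X
_X_X____X__X__X_X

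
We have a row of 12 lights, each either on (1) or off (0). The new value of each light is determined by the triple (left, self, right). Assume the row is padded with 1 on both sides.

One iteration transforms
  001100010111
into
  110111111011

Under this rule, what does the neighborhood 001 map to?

1

At position 1 the neighborhood is 001; the next row has 1 there.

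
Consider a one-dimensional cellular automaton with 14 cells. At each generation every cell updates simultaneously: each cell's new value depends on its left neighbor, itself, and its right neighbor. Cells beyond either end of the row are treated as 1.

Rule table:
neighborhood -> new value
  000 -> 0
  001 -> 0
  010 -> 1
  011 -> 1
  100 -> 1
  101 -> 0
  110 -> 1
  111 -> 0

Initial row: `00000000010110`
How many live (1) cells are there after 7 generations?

10000000010110
11000000010110
01100000010110
01110000010110
01011000010110
01011100010110
01010110010110
count of 1: 7

7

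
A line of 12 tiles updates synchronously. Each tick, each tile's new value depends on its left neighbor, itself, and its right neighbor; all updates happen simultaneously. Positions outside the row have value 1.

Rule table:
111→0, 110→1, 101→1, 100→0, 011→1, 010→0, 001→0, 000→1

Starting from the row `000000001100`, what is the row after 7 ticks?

011111101100
110000111100
010110100100
101111000000
111001011110
001000110011
000010110010

000010110010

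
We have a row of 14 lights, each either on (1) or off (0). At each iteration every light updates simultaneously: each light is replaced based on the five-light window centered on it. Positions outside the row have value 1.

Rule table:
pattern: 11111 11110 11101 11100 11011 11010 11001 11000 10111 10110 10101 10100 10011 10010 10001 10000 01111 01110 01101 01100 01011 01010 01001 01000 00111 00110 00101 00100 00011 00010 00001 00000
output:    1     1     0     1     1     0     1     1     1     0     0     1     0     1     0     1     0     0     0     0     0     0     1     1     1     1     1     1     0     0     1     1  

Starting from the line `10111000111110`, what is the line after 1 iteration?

01101100101101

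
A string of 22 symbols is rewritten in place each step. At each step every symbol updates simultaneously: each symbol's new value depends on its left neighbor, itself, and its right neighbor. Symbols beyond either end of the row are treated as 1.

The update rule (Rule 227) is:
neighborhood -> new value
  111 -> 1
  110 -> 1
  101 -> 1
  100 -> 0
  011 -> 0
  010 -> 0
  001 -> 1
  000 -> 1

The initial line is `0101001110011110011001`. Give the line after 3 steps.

1101010101101011101010

1010010110101110101010
1100101011010111010101
1101010101101011101010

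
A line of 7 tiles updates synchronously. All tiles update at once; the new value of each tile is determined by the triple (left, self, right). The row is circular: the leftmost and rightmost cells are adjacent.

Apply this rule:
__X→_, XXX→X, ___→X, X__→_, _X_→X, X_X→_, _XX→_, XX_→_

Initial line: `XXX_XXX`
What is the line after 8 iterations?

XX___XX
X__X__X
___X___
XX_X_XX
X__X__X  (repeats iteration 2; period 3)
iteration 8: X__X__X

X__X__X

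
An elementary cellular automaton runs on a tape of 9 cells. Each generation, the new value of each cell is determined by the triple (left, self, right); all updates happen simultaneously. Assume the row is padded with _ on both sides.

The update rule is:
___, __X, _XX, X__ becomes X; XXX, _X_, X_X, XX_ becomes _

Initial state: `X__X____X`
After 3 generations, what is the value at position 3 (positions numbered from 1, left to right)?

generation 1: _XX_XXXX_
generation 2: XX__X___X
generation 3: X_XX_XXX_
position 3 holds X

X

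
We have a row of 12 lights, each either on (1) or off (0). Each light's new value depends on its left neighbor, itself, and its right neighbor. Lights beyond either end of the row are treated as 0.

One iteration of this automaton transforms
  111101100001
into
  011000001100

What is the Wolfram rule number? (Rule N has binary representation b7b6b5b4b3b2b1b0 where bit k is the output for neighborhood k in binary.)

position 1: 111 → 1  (bit 7 = 1)
position 3: 110 → 0  (bit 6 = 0)
position 4: 101 → 0  (bit 5 = 0)
position 7: 100 → 0  (bit 4 = 0)
position 0: 011 → 0  (bit 3 = 0)
position 11: 010 → 0  (bit 2 = 0)
position 10: 001 → 0  (bit 1 = 0)
position 8: 000 → 1  (bit 0 = 1)
bits b7..b0 = 10000001 = 129

129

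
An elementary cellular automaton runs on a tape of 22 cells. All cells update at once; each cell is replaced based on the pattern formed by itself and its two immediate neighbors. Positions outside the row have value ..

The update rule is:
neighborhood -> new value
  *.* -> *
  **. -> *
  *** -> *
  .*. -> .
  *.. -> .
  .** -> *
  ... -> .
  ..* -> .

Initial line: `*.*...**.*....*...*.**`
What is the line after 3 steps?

......***..........***

.*....***..........***
......***..........***
......***..........***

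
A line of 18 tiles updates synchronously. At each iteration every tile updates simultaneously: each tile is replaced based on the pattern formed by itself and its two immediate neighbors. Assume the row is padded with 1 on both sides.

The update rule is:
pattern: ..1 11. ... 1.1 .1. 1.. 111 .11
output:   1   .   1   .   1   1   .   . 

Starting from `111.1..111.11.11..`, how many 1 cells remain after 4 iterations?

13

iteration 1: ....111.........11
iteration 2: 1111...111111111..
iteration 3: ....111.........11  (repeats iteration 1; period 2)
iteration 4: 1111...111111111..
count of 1: 13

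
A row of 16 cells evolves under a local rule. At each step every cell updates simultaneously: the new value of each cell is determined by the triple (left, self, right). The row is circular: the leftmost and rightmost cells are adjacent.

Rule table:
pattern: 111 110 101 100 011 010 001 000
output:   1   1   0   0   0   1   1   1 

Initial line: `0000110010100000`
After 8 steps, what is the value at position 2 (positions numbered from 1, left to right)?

1111010110101111
1111010010100111
1111010110101011
1111010010101001
1111010110101010
0111010010101010
1011010110101010
1001010010101010
position 2 holds 0

0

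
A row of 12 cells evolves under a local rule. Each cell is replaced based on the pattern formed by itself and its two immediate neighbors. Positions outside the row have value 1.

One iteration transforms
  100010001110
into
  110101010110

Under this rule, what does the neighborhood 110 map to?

1

At position 0 the neighborhood is 110; the next row has 1 there.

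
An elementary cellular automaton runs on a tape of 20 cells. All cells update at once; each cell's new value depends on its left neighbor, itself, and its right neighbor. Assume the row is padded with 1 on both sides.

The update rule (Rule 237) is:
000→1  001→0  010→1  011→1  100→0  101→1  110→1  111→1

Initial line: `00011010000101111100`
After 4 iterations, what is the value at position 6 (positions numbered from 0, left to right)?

1

iteration 1: 01011110110111111100
iteration 2: 11111111111111111100
iteration 3: 11111111111111111100  (fixed point — unchanged through iteration 4)
position 6 holds 1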